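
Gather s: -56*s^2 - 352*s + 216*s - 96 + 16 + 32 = -56*s^2 - 136*s - 48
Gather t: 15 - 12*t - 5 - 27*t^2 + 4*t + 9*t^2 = -18*t^2 - 8*t + 10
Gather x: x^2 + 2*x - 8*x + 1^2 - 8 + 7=x^2 - 6*x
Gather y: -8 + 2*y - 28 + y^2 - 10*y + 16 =y^2 - 8*y - 20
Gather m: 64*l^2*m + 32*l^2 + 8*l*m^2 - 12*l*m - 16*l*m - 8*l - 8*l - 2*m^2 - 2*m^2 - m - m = 32*l^2 - 16*l + m^2*(8*l - 4) + m*(64*l^2 - 28*l - 2)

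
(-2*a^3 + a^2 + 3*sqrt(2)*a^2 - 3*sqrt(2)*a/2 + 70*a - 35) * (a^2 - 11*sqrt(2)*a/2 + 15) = -2*a^5 + a^4 + 14*sqrt(2)*a^4 - 7*sqrt(2)*a^3 + 7*a^3 - 340*sqrt(2)*a^2 - 7*a^2/2 + 170*sqrt(2)*a + 1050*a - 525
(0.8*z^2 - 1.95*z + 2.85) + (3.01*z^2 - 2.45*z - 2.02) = 3.81*z^2 - 4.4*z + 0.83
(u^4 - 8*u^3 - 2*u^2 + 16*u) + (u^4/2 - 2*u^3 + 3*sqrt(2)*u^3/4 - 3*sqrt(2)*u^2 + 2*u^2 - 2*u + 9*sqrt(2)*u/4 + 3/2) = 3*u^4/2 - 10*u^3 + 3*sqrt(2)*u^3/4 - 3*sqrt(2)*u^2 + 9*sqrt(2)*u/4 + 14*u + 3/2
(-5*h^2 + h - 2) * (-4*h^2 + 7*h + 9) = 20*h^4 - 39*h^3 - 30*h^2 - 5*h - 18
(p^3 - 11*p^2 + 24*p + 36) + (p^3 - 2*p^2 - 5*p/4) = 2*p^3 - 13*p^2 + 91*p/4 + 36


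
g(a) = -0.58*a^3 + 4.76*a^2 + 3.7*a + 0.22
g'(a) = -1.74*a^2 + 9.52*a + 3.7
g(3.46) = 45.98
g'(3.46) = 15.81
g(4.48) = 60.18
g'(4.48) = 11.43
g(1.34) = 12.33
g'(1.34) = 13.33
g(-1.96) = 15.62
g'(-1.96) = -21.64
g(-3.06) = 50.09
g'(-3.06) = -41.72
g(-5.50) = 220.36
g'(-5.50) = -101.30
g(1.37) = 12.73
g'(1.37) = 13.48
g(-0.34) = -0.46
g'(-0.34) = 0.26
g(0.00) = 0.22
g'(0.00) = 3.70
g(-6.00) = 274.66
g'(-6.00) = -116.06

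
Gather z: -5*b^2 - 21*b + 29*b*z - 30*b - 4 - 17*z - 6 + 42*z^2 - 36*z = -5*b^2 - 51*b + 42*z^2 + z*(29*b - 53) - 10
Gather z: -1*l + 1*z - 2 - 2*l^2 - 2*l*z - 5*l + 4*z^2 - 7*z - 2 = -2*l^2 - 6*l + 4*z^2 + z*(-2*l - 6) - 4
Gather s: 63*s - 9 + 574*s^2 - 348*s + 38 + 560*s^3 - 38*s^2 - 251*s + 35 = 560*s^3 + 536*s^2 - 536*s + 64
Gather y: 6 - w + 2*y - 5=-w + 2*y + 1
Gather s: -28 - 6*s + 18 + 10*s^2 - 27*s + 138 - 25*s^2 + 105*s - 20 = -15*s^2 + 72*s + 108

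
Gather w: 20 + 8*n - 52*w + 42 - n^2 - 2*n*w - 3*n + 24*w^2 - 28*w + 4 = -n^2 + 5*n + 24*w^2 + w*(-2*n - 80) + 66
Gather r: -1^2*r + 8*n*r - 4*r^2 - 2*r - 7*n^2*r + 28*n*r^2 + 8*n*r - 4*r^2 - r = r^2*(28*n - 8) + r*(-7*n^2 + 16*n - 4)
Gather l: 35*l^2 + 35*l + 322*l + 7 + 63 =35*l^2 + 357*l + 70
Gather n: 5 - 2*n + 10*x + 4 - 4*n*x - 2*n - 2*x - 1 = n*(-4*x - 4) + 8*x + 8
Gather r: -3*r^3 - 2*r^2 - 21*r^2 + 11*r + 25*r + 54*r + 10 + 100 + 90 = -3*r^3 - 23*r^2 + 90*r + 200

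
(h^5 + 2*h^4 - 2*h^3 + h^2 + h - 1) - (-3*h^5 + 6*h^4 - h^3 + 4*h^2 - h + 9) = 4*h^5 - 4*h^4 - h^3 - 3*h^2 + 2*h - 10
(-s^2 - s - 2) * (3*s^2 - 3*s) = -3*s^4 - 3*s^2 + 6*s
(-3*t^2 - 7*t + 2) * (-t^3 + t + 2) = 3*t^5 + 7*t^4 - 5*t^3 - 13*t^2 - 12*t + 4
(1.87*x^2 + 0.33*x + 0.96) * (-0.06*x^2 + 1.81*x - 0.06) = -0.1122*x^4 + 3.3649*x^3 + 0.4275*x^2 + 1.7178*x - 0.0576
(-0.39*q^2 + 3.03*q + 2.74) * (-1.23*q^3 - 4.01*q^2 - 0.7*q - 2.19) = 0.4797*q^5 - 2.163*q^4 - 15.2475*q^3 - 12.2543*q^2 - 8.5537*q - 6.0006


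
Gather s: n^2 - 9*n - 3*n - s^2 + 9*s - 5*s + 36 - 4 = n^2 - 12*n - s^2 + 4*s + 32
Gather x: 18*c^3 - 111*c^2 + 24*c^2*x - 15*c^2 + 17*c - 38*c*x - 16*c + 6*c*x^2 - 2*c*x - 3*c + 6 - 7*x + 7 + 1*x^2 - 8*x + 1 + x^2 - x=18*c^3 - 126*c^2 - 2*c + x^2*(6*c + 2) + x*(24*c^2 - 40*c - 16) + 14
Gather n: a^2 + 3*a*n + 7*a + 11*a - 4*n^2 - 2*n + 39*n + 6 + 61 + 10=a^2 + 18*a - 4*n^2 + n*(3*a + 37) + 77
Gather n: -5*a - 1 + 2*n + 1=-5*a + 2*n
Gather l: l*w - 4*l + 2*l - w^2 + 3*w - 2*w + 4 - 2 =l*(w - 2) - w^2 + w + 2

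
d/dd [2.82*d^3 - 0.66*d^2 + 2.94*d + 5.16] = 8.46*d^2 - 1.32*d + 2.94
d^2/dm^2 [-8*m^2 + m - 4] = -16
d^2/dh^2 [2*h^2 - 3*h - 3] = 4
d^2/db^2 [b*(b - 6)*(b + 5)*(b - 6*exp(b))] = -6*b^3*exp(b) - 30*b^2*exp(b) + 12*b^2 + 168*b*exp(b) - 6*b + 372*exp(b) - 60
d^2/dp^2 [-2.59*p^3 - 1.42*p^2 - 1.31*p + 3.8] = -15.54*p - 2.84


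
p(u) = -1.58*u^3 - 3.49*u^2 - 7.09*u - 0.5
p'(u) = -4.74*u^2 - 6.98*u - 7.09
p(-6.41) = 317.68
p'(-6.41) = -157.11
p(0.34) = -3.38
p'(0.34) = -10.01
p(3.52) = -137.61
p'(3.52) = -90.39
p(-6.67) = 360.37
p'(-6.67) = -171.41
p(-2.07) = 13.24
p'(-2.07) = -12.95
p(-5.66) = 214.31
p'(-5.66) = -119.43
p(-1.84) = 10.57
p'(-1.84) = -10.29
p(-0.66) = 3.11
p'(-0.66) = -4.55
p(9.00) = -1498.82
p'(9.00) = -453.85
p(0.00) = -0.50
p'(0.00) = -7.09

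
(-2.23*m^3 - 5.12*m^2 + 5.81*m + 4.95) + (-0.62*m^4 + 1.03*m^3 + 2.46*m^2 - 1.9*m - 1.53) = -0.62*m^4 - 1.2*m^3 - 2.66*m^2 + 3.91*m + 3.42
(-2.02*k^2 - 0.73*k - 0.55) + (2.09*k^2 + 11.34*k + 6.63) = 0.0699999999999998*k^2 + 10.61*k + 6.08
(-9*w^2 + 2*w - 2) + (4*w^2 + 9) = -5*w^2 + 2*w + 7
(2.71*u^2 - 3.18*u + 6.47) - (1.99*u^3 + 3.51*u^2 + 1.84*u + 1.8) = -1.99*u^3 - 0.8*u^2 - 5.02*u + 4.67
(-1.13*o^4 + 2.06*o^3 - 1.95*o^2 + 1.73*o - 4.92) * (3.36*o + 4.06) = -3.7968*o^5 + 2.3338*o^4 + 1.8116*o^3 - 2.1042*o^2 - 9.5074*o - 19.9752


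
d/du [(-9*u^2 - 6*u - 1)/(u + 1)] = (-9*u^2 - 18*u - 5)/(u^2 + 2*u + 1)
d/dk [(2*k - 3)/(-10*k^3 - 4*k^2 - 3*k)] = (40*k^3 - 82*k^2 - 24*k - 9)/(k^2*(100*k^4 + 80*k^3 + 76*k^2 + 24*k + 9))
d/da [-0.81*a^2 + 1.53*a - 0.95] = 1.53 - 1.62*a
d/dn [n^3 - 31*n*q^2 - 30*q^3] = 3*n^2 - 31*q^2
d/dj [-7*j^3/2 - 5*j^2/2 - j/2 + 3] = -21*j^2/2 - 5*j - 1/2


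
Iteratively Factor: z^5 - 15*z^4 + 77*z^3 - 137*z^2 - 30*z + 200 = (z + 1)*(z^4 - 16*z^3 + 93*z^2 - 230*z + 200) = (z - 2)*(z + 1)*(z^3 - 14*z^2 + 65*z - 100) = (z - 5)*(z - 2)*(z + 1)*(z^2 - 9*z + 20) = (z - 5)^2*(z - 2)*(z + 1)*(z - 4)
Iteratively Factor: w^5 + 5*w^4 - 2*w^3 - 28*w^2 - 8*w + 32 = (w - 1)*(w^4 + 6*w^3 + 4*w^2 - 24*w - 32) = (w - 2)*(w - 1)*(w^3 + 8*w^2 + 20*w + 16) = (w - 2)*(w - 1)*(w + 2)*(w^2 + 6*w + 8) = (w - 2)*(w - 1)*(w + 2)^2*(w + 4)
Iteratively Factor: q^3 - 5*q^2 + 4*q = (q - 4)*(q^2 - q) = (q - 4)*(q - 1)*(q)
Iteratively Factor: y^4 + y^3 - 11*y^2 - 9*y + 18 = (y + 2)*(y^3 - y^2 - 9*y + 9) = (y - 3)*(y + 2)*(y^2 + 2*y - 3) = (y - 3)*(y + 2)*(y + 3)*(y - 1)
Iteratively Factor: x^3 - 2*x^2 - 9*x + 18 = (x - 2)*(x^2 - 9) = (x - 2)*(x + 3)*(x - 3)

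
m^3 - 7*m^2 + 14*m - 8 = (m - 4)*(m - 2)*(m - 1)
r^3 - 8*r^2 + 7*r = r*(r - 7)*(r - 1)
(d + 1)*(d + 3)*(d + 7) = d^3 + 11*d^2 + 31*d + 21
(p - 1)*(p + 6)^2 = p^3 + 11*p^2 + 24*p - 36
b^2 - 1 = (b - 1)*(b + 1)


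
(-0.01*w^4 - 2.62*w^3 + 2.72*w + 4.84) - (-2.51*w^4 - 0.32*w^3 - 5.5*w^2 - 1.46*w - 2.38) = 2.5*w^4 - 2.3*w^3 + 5.5*w^2 + 4.18*w + 7.22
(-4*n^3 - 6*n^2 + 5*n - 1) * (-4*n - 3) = 16*n^4 + 36*n^3 - 2*n^2 - 11*n + 3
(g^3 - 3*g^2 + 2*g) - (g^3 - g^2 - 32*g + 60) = -2*g^2 + 34*g - 60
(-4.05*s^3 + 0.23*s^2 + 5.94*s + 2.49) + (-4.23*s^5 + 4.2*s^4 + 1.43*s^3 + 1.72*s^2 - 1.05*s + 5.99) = -4.23*s^5 + 4.2*s^4 - 2.62*s^3 + 1.95*s^2 + 4.89*s + 8.48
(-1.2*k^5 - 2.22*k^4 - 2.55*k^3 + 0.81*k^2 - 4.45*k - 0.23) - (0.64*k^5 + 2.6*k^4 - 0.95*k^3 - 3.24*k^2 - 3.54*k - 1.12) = -1.84*k^5 - 4.82*k^4 - 1.6*k^3 + 4.05*k^2 - 0.91*k + 0.89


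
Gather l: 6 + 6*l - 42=6*l - 36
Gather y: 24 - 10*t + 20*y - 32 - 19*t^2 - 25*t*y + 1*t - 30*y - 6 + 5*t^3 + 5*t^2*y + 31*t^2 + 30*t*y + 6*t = 5*t^3 + 12*t^2 - 3*t + y*(5*t^2 + 5*t - 10) - 14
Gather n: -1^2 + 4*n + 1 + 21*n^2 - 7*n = 21*n^2 - 3*n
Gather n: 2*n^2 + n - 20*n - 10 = 2*n^2 - 19*n - 10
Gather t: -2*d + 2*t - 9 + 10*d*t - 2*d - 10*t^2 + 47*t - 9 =-4*d - 10*t^2 + t*(10*d + 49) - 18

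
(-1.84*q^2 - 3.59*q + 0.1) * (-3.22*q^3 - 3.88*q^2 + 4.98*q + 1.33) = 5.9248*q^5 + 18.699*q^4 + 4.444*q^3 - 20.7134*q^2 - 4.2767*q + 0.133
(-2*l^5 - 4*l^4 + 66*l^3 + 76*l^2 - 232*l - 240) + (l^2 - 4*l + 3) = -2*l^5 - 4*l^4 + 66*l^3 + 77*l^2 - 236*l - 237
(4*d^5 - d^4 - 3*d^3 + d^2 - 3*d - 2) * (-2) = -8*d^5 + 2*d^4 + 6*d^3 - 2*d^2 + 6*d + 4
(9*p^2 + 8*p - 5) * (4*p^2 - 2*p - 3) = 36*p^4 + 14*p^3 - 63*p^2 - 14*p + 15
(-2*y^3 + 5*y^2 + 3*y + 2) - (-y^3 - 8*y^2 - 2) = -y^3 + 13*y^2 + 3*y + 4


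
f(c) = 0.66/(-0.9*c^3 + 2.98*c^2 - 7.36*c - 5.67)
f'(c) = 0.66*(2.7*c^2 - 5.96*c + 7.36)/(-0.9*c^3 + 2.98*c^2 - 7.36*c - 5.67)^2 = (1.782*c^2 - 3.9336*c + 4.8576)/(0.9*c^3 - 2.98*c^2 + 7.36*c + 5.67)^2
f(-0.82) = 0.23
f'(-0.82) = 1.13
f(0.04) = -0.11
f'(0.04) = 0.13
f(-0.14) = -0.14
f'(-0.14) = 0.26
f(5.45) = -0.01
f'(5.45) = 0.00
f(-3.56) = 0.01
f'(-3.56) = 0.00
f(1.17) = -0.06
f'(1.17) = 0.02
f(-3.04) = 0.01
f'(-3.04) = 0.01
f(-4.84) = 0.00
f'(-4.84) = 0.00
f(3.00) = -0.03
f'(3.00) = 0.01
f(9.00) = -0.00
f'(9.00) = 0.00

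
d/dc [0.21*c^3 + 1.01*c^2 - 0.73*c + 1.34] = 0.63*c^2 + 2.02*c - 0.73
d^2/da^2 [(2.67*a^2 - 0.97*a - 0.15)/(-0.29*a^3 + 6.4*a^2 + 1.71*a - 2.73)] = (-0.449093999999999*a^6 + 0.489461999999989*a^5 - 18.594858*a^4 + 164.004752*a^3 - 252.699138*a^2 + 110.82411*a - 24.623154)/(0.024389*a^9 - 1.61472*a^8 + 35.203767*a^7 - 242.412661*a^6 - 237.982113*a^5 + 271.196838*a^4 + 180.746532*a^3 - 119.147301*a^2 - 38.233377*a + 20.346417)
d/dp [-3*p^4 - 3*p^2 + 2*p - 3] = -12*p^3 - 6*p + 2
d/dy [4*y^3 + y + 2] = 12*y^2 + 1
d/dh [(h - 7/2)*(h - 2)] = 2*h - 11/2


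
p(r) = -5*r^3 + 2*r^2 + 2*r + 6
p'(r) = -15*r^2 + 4*r + 2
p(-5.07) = 698.89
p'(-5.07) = -403.85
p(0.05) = 6.10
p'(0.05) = 2.16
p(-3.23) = 188.90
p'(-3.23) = -167.41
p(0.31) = 6.66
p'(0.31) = 1.80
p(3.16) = -125.48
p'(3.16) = -135.14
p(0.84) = 6.13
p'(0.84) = -5.22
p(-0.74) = 7.64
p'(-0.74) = -9.17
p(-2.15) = 60.64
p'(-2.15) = -75.94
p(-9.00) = 3795.00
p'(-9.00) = -1249.00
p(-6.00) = 1146.00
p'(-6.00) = -562.00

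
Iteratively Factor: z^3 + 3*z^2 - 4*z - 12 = (z - 2)*(z^2 + 5*z + 6) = (z - 2)*(z + 2)*(z + 3)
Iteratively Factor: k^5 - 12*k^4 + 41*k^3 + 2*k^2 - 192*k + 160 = (k - 5)*(k^4 - 7*k^3 + 6*k^2 + 32*k - 32) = (k - 5)*(k - 1)*(k^3 - 6*k^2 + 32) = (k - 5)*(k - 4)*(k - 1)*(k^2 - 2*k - 8) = (k - 5)*(k - 4)*(k - 1)*(k + 2)*(k - 4)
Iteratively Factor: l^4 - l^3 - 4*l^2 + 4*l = (l - 2)*(l^3 + l^2 - 2*l) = (l - 2)*(l - 1)*(l^2 + 2*l) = l*(l - 2)*(l - 1)*(l + 2)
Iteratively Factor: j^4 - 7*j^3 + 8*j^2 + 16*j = (j - 4)*(j^3 - 3*j^2 - 4*j) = (j - 4)*(j + 1)*(j^2 - 4*j) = j*(j - 4)*(j + 1)*(j - 4)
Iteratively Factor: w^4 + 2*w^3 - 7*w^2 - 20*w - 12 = (w + 1)*(w^3 + w^2 - 8*w - 12) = (w + 1)*(w + 2)*(w^2 - w - 6) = (w - 3)*(w + 1)*(w + 2)*(w + 2)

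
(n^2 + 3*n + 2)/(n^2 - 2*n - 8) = (n + 1)/(n - 4)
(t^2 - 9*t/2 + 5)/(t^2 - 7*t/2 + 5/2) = (t - 2)/(t - 1)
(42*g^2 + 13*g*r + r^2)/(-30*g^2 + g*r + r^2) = (7*g + r)/(-5*g + r)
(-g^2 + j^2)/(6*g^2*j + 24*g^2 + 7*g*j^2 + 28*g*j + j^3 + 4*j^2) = (-g + j)/(6*g*j + 24*g + j^2 + 4*j)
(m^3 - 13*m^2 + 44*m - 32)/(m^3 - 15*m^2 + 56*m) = (m^2 - 5*m + 4)/(m*(m - 7))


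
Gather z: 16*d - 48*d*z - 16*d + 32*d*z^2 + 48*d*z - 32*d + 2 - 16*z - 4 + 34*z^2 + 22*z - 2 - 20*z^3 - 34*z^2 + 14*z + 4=32*d*z^2 - 32*d - 20*z^3 + 20*z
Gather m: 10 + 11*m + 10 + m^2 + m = m^2 + 12*m + 20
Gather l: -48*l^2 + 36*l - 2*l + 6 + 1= -48*l^2 + 34*l + 7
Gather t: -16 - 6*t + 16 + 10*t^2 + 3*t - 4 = 10*t^2 - 3*t - 4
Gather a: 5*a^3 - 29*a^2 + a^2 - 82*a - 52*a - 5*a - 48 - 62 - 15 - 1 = 5*a^3 - 28*a^2 - 139*a - 126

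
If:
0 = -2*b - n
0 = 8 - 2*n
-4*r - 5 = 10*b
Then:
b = -2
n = 4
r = 15/4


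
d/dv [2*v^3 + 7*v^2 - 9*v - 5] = 6*v^2 + 14*v - 9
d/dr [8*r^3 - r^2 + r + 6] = 24*r^2 - 2*r + 1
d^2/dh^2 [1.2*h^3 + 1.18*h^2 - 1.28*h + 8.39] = 7.2*h + 2.36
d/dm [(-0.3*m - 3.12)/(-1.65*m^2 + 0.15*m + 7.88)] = (0.495*m^2 - 0.045*m - (0.3*m + 3.12)*(3.3*m - 0.15) - 2.364)/(-1.65*m^2 + 0.15*m + 7.88)^2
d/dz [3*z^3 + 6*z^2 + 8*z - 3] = 9*z^2 + 12*z + 8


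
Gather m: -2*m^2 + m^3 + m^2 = m^3 - m^2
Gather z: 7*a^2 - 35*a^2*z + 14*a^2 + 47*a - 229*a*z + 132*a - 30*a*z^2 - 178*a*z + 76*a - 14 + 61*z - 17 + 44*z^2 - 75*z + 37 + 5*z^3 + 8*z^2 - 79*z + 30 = 21*a^2 + 255*a + 5*z^3 + z^2*(52 - 30*a) + z*(-35*a^2 - 407*a - 93) + 36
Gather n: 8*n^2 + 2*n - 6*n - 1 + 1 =8*n^2 - 4*n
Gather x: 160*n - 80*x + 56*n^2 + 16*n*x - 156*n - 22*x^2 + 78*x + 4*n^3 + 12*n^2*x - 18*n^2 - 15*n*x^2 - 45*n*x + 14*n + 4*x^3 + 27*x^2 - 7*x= 4*n^3 + 38*n^2 + 18*n + 4*x^3 + x^2*(5 - 15*n) + x*(12*n^2 - 29*n - 9)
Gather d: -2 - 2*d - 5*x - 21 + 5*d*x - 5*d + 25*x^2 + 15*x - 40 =d*(5*x - 7) + 25*x^2 + 10*x - 63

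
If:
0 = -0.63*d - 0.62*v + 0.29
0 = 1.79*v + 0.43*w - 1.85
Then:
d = 0.236410392834974*w - 0.556797020484171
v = 1.03351955307263 - 0.240223463687151*w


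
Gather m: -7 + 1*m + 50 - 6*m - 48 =-5*m - 5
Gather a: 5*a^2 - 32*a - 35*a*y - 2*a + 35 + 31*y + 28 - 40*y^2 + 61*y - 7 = 5*a^2 + a*(-35*y - 34) - 40*y^2 + 92*y + 56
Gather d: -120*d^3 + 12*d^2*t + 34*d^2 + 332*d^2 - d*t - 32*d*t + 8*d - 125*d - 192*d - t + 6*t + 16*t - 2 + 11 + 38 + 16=-120*d^3 + d^2*(12*t + 366) + d*(-33*t - 309) + 21*t + 63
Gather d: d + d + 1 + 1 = 2*d + 2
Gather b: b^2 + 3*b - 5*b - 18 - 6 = b^2 - 2*b - 24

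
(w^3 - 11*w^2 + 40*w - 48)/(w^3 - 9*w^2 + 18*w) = (w^2 - 8*w + 16)/(w*(w - 6))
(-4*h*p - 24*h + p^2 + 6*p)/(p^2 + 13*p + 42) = (-4*h + p)/(p + 7)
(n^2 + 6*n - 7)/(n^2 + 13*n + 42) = (n - 1)/(n + 6)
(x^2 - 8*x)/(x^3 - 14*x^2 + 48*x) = 1/(x - 6)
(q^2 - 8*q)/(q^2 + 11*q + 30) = q*(q - 8)/(q^2 + 11*q + 30)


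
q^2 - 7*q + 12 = (q - 4)*(q - 3)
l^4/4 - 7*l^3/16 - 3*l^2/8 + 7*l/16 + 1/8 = (l/4 + 1/4)*(l - 2)*(l - 1)*(l + 1/4)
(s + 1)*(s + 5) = s^2 + 6*s + 5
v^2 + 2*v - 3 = (v - 1)*(v + 3)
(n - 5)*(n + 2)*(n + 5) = n^3 + 2*n^2 - 25*n - 50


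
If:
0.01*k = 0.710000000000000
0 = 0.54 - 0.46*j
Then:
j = 1.17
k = 71.00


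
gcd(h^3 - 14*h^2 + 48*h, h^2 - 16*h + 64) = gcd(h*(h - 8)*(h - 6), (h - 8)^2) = h - 8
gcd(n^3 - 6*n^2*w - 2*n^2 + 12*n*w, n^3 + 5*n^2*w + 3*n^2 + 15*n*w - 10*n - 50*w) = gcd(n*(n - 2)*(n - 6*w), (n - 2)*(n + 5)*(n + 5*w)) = n - 2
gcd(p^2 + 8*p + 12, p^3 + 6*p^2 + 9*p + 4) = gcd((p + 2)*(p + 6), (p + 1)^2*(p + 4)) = 1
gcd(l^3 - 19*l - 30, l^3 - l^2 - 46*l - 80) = l + 2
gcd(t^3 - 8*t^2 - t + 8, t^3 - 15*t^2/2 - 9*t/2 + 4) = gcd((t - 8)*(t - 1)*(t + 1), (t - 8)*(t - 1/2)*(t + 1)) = t^2 - 7*t - 8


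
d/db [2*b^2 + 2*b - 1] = 4*b + 2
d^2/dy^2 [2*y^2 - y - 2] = 4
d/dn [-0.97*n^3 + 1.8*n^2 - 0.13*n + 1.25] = -2.91*n^2 + 3.6*n - 0.13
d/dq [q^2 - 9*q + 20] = 2*q - 9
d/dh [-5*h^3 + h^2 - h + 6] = -15*h^2 + 2*h - 1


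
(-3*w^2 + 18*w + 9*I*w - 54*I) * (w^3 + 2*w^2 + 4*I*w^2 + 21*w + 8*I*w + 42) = -3*w^5 + 12*w^4 - 3*I*w^4 - 63*w^3 + 12*I*w^3 + 396*w^2 + 225*I*w^2 + 1188*w - 756*I*w - 2268*I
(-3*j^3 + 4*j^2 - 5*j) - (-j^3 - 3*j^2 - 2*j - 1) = -2*j^3 + 7*j^2 - 3*j + 1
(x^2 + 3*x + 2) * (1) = x^2 + 3*x + 2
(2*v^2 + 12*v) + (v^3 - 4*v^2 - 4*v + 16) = v^3 - 2*v^2 + 8*v + 16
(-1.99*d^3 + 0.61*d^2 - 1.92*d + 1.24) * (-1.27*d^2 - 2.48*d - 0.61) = 2.5273*d^5 + 4.1605*d^4 + 2.1395*d^3 + 2.8147*d^2 - 1.904*d - 0.7564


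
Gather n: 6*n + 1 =6*n + 1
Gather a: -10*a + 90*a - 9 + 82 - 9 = 80*a + 64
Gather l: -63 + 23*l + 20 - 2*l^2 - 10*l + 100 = -2*l^2 + 13*l + 57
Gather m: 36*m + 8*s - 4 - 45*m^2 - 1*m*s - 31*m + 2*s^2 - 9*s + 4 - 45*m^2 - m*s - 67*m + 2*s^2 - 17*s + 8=-90*m^2 + m*(-2*s - 62) + 4*s^2 - 18*s + 8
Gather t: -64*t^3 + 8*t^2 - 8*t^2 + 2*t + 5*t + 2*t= -64*t^3 + 9*t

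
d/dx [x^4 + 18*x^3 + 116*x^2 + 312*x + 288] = 4*x^3 + 54*x^2 + 232*x + 312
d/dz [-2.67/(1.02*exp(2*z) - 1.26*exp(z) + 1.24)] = (5.4468*exp(z) - 3.3642)*exp(z)/(1.02*exp(2*z) - 1.26*exp(z) + 1.24)^2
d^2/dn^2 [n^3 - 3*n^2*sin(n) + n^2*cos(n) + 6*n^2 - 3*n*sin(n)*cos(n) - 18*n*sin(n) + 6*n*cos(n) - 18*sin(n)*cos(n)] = 3*n^2*sin(n) - n^2*cos(n) + 14*n*sin(n) + 6*n*sin(2*n) - 18*n*cos(n) + 6*n - 18*sin(n) + 36*sin(2*n) - 34*cos(n) - 6*cos(2*n) + 12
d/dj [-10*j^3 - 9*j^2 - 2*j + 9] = -30*j^2 - 18*j - 2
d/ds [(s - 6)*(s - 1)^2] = (s - 1)*(3*s - 13)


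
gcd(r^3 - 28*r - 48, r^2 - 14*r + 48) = r - 6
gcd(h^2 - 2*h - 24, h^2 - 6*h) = h - 6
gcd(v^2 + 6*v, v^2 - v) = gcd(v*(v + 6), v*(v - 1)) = v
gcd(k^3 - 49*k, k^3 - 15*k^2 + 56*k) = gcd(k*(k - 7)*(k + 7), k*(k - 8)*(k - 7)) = k^2 - 7*k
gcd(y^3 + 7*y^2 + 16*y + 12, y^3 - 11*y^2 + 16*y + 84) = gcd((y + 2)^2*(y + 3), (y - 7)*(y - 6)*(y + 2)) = y + 2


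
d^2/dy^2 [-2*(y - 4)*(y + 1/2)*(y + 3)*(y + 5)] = -24*y^2 - 54*y + 60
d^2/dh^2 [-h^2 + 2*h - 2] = -2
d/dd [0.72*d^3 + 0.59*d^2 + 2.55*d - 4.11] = 2.16*d^2 + 1.18*d + 2.55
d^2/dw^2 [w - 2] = 0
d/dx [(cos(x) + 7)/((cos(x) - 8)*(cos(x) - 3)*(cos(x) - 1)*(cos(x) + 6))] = (3*cos(x)^4 + 16*cos(x)^3 - 163*cos(x)^2 - 518*cos(x) + 1446)*sin(x)/((cos(x) - 8)^2*(cos(x) - 3)^2*(cos(x) - 1)^2*(cos(x) + 6)^2)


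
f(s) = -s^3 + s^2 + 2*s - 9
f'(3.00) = -19.00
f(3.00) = -21.00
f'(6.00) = -94.00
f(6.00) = -177.00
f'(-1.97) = -13.58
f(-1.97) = -1.41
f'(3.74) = -32.48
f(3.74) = -39.85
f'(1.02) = 0.92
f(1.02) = -6.98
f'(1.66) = -2.95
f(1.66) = -7.50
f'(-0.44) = 0.54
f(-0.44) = -9.60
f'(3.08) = -20.30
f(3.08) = -22.57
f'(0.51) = 2.24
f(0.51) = -7.85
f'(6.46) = -110.27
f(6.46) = -223.93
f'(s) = -3*s^2 + 2*s + 2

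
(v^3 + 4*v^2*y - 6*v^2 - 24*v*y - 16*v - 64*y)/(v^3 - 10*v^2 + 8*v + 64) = (v + 4*y)/(v - 4)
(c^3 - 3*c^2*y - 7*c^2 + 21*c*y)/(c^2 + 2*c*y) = (c^2 - 3*c*y - 7*c + 21*y)/(c + 2*y)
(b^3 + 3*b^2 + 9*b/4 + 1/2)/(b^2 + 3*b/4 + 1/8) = 2*(2*b^2 + 5*b + 2)/(4*b + 1)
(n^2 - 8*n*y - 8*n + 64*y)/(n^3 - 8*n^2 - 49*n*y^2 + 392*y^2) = (-n + 8*y)/(-n^2 + 49*y^2)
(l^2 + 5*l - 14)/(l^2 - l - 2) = (l + 7)/(l + 1)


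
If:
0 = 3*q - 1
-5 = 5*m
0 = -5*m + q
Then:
No Solution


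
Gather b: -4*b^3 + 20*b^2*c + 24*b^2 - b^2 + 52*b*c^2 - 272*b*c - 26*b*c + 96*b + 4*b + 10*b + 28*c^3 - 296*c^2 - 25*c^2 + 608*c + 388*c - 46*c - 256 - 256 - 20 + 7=-4*b^3 + b^2*(20*c + 23) + b*(52*c^2 - 298*c + 110) + 28*c^3 - 321*c^2 + 950*c - 525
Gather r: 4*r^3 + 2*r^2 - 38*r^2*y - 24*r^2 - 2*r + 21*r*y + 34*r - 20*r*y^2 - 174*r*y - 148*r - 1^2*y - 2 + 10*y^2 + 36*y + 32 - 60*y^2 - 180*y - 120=4*r^3 + r^2*(-38*y - 22) + r*(-20*y^2 - 153*y - 116) - 50*y^2 - 145*y - 90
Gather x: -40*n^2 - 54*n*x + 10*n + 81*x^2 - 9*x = -40*n^2 + 10*n + 81*x^2 + x*(-54*n - 9)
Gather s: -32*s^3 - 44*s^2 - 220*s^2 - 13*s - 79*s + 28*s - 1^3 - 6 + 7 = -32*s^3 - 264*s^2 - 64*s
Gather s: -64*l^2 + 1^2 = 1 - 64*l^2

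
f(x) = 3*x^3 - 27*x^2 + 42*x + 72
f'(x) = 9*x^2 - 54*x + 42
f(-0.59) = 37.21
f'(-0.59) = 76.99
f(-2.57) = -265.20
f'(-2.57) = 240.22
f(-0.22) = 61.42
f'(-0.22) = 54.32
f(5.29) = -17.28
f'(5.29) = 8.20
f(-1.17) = -18.91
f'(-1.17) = 117.50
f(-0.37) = 52.61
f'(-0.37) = 63.21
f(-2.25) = -193.36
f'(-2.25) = 209.06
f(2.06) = 70.17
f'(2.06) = -31.05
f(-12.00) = -9504.00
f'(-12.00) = 1986.00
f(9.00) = 450.00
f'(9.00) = 285.00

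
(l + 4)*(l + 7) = l^2 + 11*l + 28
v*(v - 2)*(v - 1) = v^3 - 3*v^2 + 2*v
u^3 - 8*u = u*(u - 2*sqrt(2))*(u + 2*sqrt(2))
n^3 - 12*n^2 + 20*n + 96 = (n - 8)*(n - 6)*(n + 2)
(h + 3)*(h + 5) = h^2 + 8*h + 15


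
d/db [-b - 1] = -1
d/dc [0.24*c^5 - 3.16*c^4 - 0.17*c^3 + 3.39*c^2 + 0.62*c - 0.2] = 1.2*c^4 - 12.64*c^3 - 0.51*c^2 + 6.78*c + 0.62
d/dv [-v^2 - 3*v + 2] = -2*v - 3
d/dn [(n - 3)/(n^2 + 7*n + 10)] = (n^2 + 7*n - (n - 3)*(2*n + 7) + 10)/(n^2 + 7*n + 10)^2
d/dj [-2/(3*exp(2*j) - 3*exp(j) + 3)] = 2*(2*exp(j) - 1)*exp(j)/(3*(exp(2*j) - exp(j) + 1)^2)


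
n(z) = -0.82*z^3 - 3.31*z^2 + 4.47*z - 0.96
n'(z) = -2.46*z^2 - 6.62*z + 4.47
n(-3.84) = -20.50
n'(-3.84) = -6.38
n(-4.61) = -11.57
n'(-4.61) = -17.29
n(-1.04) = -8.27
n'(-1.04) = 8.69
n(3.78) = -75.65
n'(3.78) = -55.70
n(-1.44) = -11.81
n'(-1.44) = 8.90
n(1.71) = -7.10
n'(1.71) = -14.04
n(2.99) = -39.11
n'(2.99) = -37.32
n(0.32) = 0.10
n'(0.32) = 2.10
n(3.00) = -39.48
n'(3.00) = -37.53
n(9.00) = -826.62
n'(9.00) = -254.37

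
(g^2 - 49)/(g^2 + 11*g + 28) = (g - 7)/(g + 4)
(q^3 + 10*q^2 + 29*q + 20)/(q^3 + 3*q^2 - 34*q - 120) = (q + 1)/(q - 6)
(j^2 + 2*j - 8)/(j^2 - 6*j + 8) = (j + 4)/(j - 4)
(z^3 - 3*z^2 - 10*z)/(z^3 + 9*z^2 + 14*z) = (z - 5)/(z + 7)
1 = 1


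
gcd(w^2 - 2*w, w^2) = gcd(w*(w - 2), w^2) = w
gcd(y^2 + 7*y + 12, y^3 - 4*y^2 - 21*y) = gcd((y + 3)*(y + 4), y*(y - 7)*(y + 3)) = y + 3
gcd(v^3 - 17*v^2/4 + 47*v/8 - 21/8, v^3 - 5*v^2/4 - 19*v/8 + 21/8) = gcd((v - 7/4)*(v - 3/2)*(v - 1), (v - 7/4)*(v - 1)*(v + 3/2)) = v^2 - 11*v/4 + 7/4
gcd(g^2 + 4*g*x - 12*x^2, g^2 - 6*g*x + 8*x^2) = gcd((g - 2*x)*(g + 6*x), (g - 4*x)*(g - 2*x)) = -g + 2*x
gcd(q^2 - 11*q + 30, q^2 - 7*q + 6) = q - 6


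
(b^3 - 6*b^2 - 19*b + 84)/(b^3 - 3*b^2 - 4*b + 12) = (b^2 - 3*b - 28)/(b^2 - 4)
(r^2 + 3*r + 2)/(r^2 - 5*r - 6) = (r + 2)/(r - 6)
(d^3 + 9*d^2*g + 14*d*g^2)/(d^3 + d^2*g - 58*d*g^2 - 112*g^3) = d/(d - 8*g)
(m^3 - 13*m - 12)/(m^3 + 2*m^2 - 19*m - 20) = (m + 3)/(m + 5)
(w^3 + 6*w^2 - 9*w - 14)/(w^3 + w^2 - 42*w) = (w^2 - w - 2)/(w*(w - 6))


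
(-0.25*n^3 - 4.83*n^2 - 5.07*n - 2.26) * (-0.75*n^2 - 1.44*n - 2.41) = 0.1875*n^5 + 3.9825*n^4 + 11.3602*n^3 + 20.6361*n^2 + 15.4731*n + 5.4466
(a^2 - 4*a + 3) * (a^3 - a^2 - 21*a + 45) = a^5 - 5*a^4 - 14*a^3 + 126*a^2 - 243*a + 135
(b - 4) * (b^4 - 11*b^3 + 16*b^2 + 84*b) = b^5 - 15*b^4 + 60*b^3 + 20*b^2 - 336*b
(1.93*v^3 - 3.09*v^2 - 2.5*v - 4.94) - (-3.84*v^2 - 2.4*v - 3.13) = 1.93*v^3 + 0.75*v^2 - 0.1*v - 1.81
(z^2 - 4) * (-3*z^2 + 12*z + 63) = -3*z^4 + 12*z^3 + 75*z^2 - 48*z - 252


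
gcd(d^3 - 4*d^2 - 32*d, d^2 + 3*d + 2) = 1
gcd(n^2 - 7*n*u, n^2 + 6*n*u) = n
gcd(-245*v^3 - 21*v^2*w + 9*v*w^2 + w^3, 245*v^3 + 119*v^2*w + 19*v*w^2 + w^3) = 49*v^2 + 14*v*w + w^2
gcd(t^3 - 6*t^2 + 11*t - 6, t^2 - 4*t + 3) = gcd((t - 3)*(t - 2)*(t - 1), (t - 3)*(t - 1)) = t^2 - 4*t + 3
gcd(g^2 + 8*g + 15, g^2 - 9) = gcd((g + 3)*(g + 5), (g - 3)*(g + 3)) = g + 3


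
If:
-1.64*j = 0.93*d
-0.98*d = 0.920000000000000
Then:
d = -0.94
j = 0.53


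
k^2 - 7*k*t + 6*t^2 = (k - 6*t)*(k - t)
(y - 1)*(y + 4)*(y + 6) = y^3 + 9*y^2 + 14*y - 24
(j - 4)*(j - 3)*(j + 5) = j^3 - 2*j^2 - 23*j + 60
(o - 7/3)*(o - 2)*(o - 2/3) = o^3 - 5*o^2 + 68*o/9 - 28/9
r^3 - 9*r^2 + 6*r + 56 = (r - 7)*(r - 4)*(r + 2)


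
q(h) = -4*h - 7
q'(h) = -4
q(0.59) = -9.36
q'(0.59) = -4.00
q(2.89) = -18.56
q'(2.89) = -4.00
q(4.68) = -25.72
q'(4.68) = -4.00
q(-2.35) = 2.40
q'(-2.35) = -4.00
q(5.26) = -28.04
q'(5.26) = -4.00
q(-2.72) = 3.88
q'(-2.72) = -4.00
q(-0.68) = -4.28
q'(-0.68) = -4.00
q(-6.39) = 18.56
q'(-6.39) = -4.00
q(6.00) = -31.00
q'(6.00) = -4.00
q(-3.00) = 5.00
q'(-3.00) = -4.00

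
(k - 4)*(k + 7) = k^2 + 3*k - 28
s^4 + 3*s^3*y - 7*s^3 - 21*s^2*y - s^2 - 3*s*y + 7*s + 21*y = (s - 7)*(s - 1)*(s + 1)*(s + 3*y)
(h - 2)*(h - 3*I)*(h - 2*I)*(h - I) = h^4 - 2*h^3 - 6*I*h^3 - 11*h^2 + 12*I*h^2 + 22*h + 6*I*h - 12*I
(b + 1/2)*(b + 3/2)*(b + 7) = b^3 + 9*b^2 + 59*b/4 + 21/4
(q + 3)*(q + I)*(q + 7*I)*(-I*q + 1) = -I*q^4 + 9*q^3 - 3*I*q^3 + 27*q^2 + 15*I*q^2 - 7*q + 45*I*q - 21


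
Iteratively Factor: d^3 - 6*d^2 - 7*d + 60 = (d - 4)*(d^2 - 2*d - 15) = (d - 5)*(d - 4)*(d + 3)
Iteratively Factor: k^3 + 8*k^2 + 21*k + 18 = (k + 2)*(k^2 + 6*k + 9) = (k + 2)*(k + 3)*(k + 3)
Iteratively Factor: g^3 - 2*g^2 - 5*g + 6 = (g + 2)*(g^2 - 4*g + 3) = (g - 1)*(g + 2)*(g - 3)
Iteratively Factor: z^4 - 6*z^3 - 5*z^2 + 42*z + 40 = (z + 1)*(z^3 - 7*z^2 + 2*z + 40) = (z - 5)*(z + 1)*(z^2 - 2*z - 8) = (z - 5)*(z + 1)*(z + 2)*(z - 4)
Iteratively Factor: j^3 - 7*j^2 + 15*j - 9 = (j - 3)*(j^2 - 4*j + 3) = (j - 3)*(j - 1)*(j - 3)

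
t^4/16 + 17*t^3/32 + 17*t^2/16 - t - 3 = (t/4 + 1)^2*(t - 3/2)*(t + 2)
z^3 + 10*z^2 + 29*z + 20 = (z + 1)*(z + 4)*(z + 5)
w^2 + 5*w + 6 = (w + 2)*(w + 3)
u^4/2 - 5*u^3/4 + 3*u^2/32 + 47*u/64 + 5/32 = (u/2 + 1/4)*(u - 2)*(u - 5/4)*(u + 1/4)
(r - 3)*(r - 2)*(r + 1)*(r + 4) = r^4 - 15*r^2 + 10*r + 24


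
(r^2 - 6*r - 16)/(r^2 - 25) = (r^2 - 6*r - 16)/(r^2 - 25)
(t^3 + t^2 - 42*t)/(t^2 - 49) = t*(t - 6)/(t - 7)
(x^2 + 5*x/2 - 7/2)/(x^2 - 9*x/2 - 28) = (x - 1)/(x - 8)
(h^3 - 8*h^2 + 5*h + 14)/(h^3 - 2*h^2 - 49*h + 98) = (h + 1)/(h + 7)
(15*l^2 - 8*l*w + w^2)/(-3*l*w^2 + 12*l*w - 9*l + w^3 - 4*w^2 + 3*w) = (-5*l + w)/(w^2 - 4*w + 3)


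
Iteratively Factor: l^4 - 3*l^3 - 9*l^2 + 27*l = (l - 3)*(l^3 - 9*l) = (l - 3)*(l + 3)*(l^2 - 3*l) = (l - 3)^2*(l + 3)*(l)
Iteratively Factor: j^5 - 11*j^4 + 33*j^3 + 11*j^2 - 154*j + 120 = (j - 5)*(j^4 - 6*j^3 + 3*j^2 + 26*j - 24) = (j - 5)*(j - 4)*(j^3 - 2*j^2 - 5*j + 6) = (j - 5)*(j - 4)*(j + 2)*(j^2 - 4*j + 3) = (j - 5)*(j - 4)*(j - 3)*(j + 2)*(j - 1)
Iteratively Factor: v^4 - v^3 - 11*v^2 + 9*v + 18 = (v + 3)*(v^3 - 4*v^2 + v + 6) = (v + 1)*(v + 3)*(v^2 - 5*v + 6) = (v - 2)*(v + 1)*(v + 3)*(v - 3)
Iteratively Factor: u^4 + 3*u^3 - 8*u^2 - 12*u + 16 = (u + 2)*(u^3 + u^2 - 10*u + 8) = (u + 2)*(u + 4)*(u^2 - 3*u + 2) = (u - 2)*(u + 2)*(u + 4)*(u - 1)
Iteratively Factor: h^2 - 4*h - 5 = (h - 5)*(h + 1)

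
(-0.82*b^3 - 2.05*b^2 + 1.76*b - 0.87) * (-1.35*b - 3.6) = 1.107*b^4 + 5.7195*b^3 + 5.004*b^2 - 5.1615*b + 3.132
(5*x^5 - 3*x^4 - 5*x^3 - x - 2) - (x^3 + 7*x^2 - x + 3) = 5*x^5 - 3*x^4 - 6*x^3 - 7*x^2 - 5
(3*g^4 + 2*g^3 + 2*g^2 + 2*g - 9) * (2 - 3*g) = -9*g^5 - 2*g^3 - 2*g^2 + 31*g - 18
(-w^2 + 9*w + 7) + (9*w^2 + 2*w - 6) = 8*w^2 + 11*w + 1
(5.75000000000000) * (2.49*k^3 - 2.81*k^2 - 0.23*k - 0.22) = 14.3175*k^3 - 16.1575*k^2 - 1.3225*k - 1.265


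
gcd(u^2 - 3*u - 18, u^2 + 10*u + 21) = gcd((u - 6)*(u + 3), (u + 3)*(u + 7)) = u + 3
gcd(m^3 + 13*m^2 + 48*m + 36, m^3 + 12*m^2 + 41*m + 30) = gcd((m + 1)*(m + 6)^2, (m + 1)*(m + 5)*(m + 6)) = m^2 + 7*m + 6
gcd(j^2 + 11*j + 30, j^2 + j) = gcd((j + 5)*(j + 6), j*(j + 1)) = 1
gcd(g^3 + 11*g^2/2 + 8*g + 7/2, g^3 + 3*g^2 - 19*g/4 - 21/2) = g + 7/2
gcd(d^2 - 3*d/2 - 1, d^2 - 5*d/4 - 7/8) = d + 1/2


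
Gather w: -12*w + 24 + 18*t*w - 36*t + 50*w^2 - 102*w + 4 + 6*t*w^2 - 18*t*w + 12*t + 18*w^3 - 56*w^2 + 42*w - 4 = -24*t + 18*w^3 + w^2*(6*t - 6) - 72*w + 24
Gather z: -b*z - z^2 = -b*z - z^2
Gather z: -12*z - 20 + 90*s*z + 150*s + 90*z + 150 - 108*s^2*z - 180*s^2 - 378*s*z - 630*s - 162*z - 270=-180*s^2 - 480*s + z*(-108*s^2 - 288*s - 84) - 140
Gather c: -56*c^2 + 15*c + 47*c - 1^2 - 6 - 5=-56*c^2 + 62*c - 12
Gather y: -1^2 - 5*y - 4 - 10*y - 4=-15*y - 9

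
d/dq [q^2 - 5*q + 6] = 2*q - 5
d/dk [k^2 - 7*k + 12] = 2*k - 7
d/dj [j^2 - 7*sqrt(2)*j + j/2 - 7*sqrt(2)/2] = 2*j - 7*sqrt(2) + 1/2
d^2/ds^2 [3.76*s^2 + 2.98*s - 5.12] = 7.52000000000000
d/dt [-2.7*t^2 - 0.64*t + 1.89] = -5.4*t - 0.64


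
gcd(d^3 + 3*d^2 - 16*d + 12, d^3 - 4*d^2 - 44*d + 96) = d^2 + 4*d - 12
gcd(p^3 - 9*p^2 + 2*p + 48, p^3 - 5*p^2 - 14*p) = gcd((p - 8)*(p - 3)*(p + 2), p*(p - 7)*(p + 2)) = p + 2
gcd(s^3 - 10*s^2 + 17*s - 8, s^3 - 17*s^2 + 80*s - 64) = s^2 - 9*s + 8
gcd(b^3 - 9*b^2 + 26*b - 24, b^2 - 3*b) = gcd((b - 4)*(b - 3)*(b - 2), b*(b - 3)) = b - 3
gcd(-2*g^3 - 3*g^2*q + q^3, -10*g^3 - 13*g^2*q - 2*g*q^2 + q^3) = g + q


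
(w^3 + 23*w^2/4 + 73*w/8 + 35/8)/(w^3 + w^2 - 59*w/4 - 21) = (4*w^2 + 9*w + 5)/(2*(2*w^2 - 5*w - 12))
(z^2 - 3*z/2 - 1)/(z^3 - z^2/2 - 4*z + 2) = (2*z + 1)/(2*z^2 + 3*z - 2)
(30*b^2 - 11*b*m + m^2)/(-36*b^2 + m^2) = (-5*b + m)/(6*b + m)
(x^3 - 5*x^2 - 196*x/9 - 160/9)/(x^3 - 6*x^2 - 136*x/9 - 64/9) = (3*x + 5)/(3*x + 2)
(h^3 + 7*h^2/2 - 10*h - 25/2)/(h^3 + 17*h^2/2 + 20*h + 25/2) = (2*h - 5)/(2*h + 5)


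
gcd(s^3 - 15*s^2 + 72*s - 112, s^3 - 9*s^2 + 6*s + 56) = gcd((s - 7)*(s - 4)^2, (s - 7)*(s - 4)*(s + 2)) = s^2 - 11*s + 28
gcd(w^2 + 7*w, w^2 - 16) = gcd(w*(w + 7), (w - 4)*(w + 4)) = 1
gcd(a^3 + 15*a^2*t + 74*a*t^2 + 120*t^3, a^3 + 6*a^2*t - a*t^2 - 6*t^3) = a + 6*t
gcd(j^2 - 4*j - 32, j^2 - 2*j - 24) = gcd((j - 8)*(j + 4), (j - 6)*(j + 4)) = j + 4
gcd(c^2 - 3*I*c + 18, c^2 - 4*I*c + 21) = c + 3*I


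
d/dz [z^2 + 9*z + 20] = 2*z + 9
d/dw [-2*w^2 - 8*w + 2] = -4*w - 8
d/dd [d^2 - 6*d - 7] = 2*d - 6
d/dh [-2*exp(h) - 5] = -2*exp(h)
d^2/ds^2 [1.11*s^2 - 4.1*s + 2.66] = 2.22000000000000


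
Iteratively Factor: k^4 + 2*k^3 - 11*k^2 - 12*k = (k + 4)*(k^3 - 2*k^2 - 3*k) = (k + 1)*(k + 4)*(k^2 - 3*k) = k*(k + 1)*(k + 4)*(k - 3)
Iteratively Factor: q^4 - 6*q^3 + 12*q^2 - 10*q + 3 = (q - 1)*(q^3 - 5*q^2 + 7*q - 3) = (q - 1)^2*(q^2 - 4*q + 3) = (q - 3)*(q - 1)^2*(q - 1)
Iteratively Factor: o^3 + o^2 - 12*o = (o)*(o^2 + o - 12) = o*(o - 3)*(o + 4)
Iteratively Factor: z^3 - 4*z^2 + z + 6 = (z - 3)*(z^2 - z - 2) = (z - 3)*(z + 1)*(z - 2)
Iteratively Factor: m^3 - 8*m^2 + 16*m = (m)*(m^2 - 8*m + 16) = m*(m - 4)*(m - 4)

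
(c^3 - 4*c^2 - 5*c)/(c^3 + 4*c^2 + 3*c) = (c - 5)/(c + 3)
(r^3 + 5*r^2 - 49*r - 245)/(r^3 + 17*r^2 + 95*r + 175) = (r - 7)/(r + 5)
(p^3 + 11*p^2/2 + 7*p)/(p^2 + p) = (p^2 + 11*p/2 + 7)/(p + 1)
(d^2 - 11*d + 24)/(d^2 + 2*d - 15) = (d - 8)/(d + 5)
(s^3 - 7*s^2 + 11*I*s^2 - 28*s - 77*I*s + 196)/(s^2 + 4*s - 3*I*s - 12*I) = (s^3 + s^2*(-7 + 11*I) + s*(-28 - 77*I) + 196)/(s^2 + s*(4 - 3*I) - 12*I)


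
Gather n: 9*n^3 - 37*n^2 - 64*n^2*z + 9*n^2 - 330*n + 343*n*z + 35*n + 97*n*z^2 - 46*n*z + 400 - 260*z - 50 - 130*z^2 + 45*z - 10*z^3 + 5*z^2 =9*n^3 + n^2*(-64*z - 28) + n*(97*z^2 + 297*z - 295) - 10*z^3 - 125*z^2 - 215*z + 350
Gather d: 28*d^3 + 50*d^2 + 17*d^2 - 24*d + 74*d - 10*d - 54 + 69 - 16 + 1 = 28*d^3 + 67*d^2 + 40*d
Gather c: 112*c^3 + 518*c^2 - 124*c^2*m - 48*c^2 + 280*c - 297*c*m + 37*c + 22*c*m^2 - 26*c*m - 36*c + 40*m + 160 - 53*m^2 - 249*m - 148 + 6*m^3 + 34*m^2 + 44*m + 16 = 112*c^3 + c^2*(470 - 124*m) + c*(22*m^2 - 323*m + 281) + 6*m^3 - 19*m^2 - 165*m + 28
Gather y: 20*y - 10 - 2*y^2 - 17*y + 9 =-2*y^2 + 3*y - 1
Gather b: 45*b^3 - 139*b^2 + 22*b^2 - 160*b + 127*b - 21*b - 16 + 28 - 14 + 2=45*b^3 - 117*b^2 - 54*b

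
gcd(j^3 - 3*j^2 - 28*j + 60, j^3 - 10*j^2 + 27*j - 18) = j - 6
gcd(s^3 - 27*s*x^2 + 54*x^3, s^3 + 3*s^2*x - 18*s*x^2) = -s^2 - 3*s*x + 18*x^2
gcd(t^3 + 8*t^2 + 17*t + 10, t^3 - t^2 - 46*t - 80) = t^2 + 7*t + 10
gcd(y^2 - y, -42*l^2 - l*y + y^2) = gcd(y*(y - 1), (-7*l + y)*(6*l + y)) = 1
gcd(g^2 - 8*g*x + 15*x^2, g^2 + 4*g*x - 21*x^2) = -g + 3*x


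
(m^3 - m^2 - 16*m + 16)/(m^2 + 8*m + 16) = (m^2 - 5*m + 4)/(m + 4)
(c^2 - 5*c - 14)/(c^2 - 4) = (c - 7)/(c - 2)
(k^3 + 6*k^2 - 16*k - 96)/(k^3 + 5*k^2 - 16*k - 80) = (k + 6)/(k + 5)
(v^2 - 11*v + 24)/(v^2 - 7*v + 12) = (v - 8)/(v - 4)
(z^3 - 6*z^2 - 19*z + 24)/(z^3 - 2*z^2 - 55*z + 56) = (z + 3)/(z + 7)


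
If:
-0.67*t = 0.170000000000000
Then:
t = -0.25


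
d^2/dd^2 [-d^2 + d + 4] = -2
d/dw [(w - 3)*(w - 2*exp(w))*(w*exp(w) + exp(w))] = (w^3 - 4*w^2*exp(w) + w^2 + 4*w*exp(w) - 7*w + 16*exp(w) - 3)*exp(w)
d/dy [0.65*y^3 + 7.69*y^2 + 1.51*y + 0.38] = 1.95*y^2 + 15.38*y + 1.51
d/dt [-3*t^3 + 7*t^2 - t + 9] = -9*t^2 + 14*t - 1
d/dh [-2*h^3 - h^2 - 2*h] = -6*h^2 - 2*h - 2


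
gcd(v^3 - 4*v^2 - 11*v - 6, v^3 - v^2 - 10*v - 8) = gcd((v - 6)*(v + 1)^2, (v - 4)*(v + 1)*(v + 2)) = v + 1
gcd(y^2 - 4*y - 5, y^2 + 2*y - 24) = 1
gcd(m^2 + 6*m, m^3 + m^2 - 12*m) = m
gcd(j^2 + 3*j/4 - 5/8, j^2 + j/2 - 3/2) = 1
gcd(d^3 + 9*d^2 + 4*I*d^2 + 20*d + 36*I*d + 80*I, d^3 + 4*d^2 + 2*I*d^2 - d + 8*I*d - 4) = d + 4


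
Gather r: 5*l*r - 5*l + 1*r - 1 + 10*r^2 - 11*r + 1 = -5*l + 10*r^2 + r*(5*l - 10)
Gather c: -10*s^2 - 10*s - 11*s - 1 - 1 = -10*s^2 - 21*s - 2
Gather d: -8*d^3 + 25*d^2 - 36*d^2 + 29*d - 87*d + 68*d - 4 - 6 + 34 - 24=-8*d^3 - 11*d^2 + 10*d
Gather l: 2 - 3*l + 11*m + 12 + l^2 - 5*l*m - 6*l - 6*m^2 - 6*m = l^2 + l*(-5*m - 9) - 6*m^2 + 5*m + 14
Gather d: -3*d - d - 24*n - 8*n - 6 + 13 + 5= -4*d - 32*n + 12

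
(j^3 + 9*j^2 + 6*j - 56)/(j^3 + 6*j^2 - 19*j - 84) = (j^2 + 2*j - 8)/(j^2 - j - 12)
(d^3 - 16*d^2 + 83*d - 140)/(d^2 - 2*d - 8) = (d^2 - 12*d + 35)/(d + 2)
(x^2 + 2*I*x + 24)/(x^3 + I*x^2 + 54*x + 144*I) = (x - 4*I)/(x^2 - 5*I*x + 24)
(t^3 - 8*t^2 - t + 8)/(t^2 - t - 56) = (t^2 - 1)/(t + 7)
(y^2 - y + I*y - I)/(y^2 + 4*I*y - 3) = (y - 1)/(y + 3*I)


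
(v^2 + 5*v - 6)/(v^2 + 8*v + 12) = (v - 1)/(v + 2)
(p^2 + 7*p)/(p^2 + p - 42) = p/(p - 6)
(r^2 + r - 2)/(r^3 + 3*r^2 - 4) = 1/(r + 2)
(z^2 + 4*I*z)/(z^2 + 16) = z/(z - 4*I)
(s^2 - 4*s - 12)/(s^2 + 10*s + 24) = (s^2 - 4*s - 12)/(s^2 + 10*s + 24)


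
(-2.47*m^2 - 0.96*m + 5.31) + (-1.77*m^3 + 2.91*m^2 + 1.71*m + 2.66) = -1.77*m^3 + 0.44*m^2 + 0.75*m + 7.97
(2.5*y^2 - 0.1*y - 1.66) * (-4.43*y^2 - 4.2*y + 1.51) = -11.075*y^4 - 10.057*y^3 + 11.5488*y^2 + 6.821*y - 2.5066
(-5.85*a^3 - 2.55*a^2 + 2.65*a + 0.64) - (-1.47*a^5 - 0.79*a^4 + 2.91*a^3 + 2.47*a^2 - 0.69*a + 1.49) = 1.47*a^5 + 0.79*a^4 - 8.76*a^3 - 5.02*a^2 + 3.34*a - 0.85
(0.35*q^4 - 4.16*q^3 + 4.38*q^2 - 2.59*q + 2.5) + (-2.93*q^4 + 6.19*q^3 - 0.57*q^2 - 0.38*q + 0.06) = -2.58*q^4 + 2.03*q^3 + 3.81*q^2 - 2.97*q + 2.56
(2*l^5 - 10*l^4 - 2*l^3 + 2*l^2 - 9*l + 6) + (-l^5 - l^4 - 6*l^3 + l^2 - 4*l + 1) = l^5 - 11*l^4 - 8*l^3 + 3*l^2 - 13*l + 7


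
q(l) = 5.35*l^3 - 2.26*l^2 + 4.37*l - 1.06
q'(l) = 16.05*l^2 - 4.52*l + 4.37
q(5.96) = 1077.35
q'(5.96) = 547.55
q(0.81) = 3.84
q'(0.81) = 11.24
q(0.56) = 1.62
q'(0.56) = 6.87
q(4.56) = 479.15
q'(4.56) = 317.50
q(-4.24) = -468.02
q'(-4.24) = 312.08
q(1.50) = 18.47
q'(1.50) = 33.70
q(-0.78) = -8.38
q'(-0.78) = 17.66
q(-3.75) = -331.36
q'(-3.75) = 247.02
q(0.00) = -1.06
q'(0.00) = 4.37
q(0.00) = -1.06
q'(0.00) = 4.37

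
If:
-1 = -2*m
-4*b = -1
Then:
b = 1/4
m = 1/2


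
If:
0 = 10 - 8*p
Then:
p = 5/4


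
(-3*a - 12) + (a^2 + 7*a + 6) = a^2 + 4*a - 6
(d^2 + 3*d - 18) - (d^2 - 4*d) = 7*d - 18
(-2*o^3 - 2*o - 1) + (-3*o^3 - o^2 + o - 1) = -5*o^3 - o^2 - o - 2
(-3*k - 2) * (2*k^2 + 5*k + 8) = -6*k^3 - 19*k^2 - 34*k - 16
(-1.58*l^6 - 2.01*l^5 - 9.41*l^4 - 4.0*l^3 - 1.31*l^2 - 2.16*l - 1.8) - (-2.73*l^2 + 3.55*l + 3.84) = -1.58*l^6 - 2.01*l^5 - 9.41*l^4 - 4.0*l^3 + 1.42*l^2 - 5.71*l - 5.64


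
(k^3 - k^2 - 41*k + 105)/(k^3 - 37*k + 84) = (k - 5)/(k - 4)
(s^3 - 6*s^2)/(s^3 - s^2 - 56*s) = s*(6 - s)/(-s^2 + s + 56)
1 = 1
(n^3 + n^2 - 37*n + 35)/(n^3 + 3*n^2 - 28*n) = (n^2 - 6*n + 5)/(n*(n - 4))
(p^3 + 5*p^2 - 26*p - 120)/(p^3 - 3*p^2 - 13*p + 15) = (p^2 + 10*p + 24)/(p^2 + 2*p - 3)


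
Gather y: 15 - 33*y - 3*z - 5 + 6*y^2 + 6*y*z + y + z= 6*y^2 + y*(6*z - 32) - 2*z + 10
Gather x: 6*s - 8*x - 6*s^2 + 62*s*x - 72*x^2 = -6*s^2 + 6*s - 72*x^2 + x*(62*s - 8)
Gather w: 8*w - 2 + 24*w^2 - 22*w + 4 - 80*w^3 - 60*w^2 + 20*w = -80*w^3 - 36*w^2 + 6*w + 2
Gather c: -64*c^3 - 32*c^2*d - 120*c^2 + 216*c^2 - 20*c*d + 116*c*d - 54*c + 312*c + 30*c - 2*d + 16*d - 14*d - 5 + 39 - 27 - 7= -64*c^3 + c^2*(96 - 32*d) + c*(96*d + 288)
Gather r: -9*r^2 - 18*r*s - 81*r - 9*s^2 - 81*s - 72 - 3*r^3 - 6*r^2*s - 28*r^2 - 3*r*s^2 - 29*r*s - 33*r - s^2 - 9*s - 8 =-3*r^3 + r^2*(-6*s - 37) + r*(-3*s^2 - 47*s - 114) - 10*s^2 - 90*s - 80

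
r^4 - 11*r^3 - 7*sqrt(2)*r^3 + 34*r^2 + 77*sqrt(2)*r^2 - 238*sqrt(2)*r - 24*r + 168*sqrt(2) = (r - 6)*(r - 4)*(r - 1)*(r - 7*sqrt(2))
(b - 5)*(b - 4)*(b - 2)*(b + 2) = b^4 - 9*b^3 + 16*b^2 + 36*b - 80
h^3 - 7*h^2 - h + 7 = (h - 7)*(h - 1)*(h + 1)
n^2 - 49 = (n - 7)*(n + 7)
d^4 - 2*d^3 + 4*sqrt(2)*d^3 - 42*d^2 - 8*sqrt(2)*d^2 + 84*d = d*(d - 2)*(d - 3*sqrt(2))*(d + 7*sqrt(2))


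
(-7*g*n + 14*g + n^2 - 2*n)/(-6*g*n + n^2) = (7*g*n - 14*g - n^2 + 2*n)/(n*(6*g - n))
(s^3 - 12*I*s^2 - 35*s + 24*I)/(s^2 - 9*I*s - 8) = s - 3*I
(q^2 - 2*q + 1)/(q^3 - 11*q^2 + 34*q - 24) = (q - 1)/(q^2 - 10*q + 24)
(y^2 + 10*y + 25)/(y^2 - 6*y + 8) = (y^2 + 10*y + 25)/(y^2 - 6*y + 8)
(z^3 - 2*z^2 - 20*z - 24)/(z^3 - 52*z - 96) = (z^2 - 4*z - 12)/(z^2 - 2*z - 48)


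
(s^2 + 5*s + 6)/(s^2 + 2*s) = (s + 3)/s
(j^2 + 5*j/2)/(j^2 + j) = (j + 5/2)/(j + 1)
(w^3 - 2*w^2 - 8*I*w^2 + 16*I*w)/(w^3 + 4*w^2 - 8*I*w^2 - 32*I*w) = (w - 2)/(w + 4)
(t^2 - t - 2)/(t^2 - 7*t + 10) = (t + 1)/(t - 5)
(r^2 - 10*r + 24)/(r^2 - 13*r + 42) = (r - 4)/(r - 7)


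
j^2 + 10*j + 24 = (j + 4)*(j + 6)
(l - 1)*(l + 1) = l^2 - 1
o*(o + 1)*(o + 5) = o^3 + 6*o^2 + 5*o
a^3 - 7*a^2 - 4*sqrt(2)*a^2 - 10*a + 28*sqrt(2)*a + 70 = (a - 7)*(a - 5*sqrt(2))*(a + sqrt(2))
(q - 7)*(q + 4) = q^2 - 3*q - 28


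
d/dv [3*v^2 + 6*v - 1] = 6*v + 6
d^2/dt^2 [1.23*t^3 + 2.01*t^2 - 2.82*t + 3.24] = 7.38*t + 4.02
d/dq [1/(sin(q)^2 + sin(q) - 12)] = -(2*sin(q) + 1)*cos(q)/(sin(q)^2 + sin(q) - 12)^2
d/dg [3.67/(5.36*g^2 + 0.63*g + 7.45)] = (-39.3424*g - 2.3121)/(5.36*g^2 + 0.63*g + 7.45)^2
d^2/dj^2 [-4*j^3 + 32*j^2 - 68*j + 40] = 64 - 24*j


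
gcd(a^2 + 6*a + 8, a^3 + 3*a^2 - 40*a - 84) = a + 2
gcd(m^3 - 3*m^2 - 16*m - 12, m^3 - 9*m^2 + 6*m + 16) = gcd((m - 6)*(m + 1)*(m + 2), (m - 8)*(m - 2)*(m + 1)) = m + 1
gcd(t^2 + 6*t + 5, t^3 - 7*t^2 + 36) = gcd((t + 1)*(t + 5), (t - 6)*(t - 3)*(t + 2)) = 1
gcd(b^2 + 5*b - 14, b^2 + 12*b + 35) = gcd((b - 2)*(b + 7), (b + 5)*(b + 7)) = b + 7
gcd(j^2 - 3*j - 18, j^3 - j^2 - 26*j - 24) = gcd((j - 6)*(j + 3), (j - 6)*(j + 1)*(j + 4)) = j - 6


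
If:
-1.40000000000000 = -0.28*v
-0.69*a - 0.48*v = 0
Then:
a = -3.48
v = 5.00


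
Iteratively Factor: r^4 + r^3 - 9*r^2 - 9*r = (r + 1)*(r^3 - 9*r) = (r - 3)*(r + 1)*(r^2 + 3*r) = (r - 3)*(r + 1)*(r + 3)*(r)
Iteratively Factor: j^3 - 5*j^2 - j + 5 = (j + 1)*(j^2 - 6*j + 5) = (j - 1)*(j + 1)*(j - 5)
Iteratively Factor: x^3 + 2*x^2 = (x + 2)*(x^2) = x*(x + 2)*(x)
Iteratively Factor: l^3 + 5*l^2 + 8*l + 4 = (l + 2)*(l^2 + 3*l + 2) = (l + 1)*(l + 2)*(l + 2)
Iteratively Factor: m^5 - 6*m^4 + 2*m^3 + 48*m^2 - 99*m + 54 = (m - 3)*(m^4 - 3*m^3 - 7*m^2 + 27*m - 18) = (m - 3)*(m - 2)*(m^3 - m^2 - 9*m + 9) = (m - 3)*(m - 2)*(m - 1)*(m^2 - 9) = (m - 3)^2*(m - 2)*(m - 1)*(m + 3)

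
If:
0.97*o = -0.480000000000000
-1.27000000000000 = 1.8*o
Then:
No Solution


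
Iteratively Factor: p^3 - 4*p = (p)*(p^2 - 4) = p*(p - 2)*(p + 2)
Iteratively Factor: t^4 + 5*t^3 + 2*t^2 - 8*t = (t)*(t^3 + 5*t^2 + 2*t - 8) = t*(t + 2)*(t^2 + 3*t - 4) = t*(t - 1)*(t + 2)*(t + 4)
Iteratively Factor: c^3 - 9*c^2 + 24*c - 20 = (c - 2)*(c^2 - 7*c + 10) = (c - 2)^2*(c - 5)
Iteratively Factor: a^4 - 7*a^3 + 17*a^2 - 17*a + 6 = (a - 1)*(a^3 - 6*a^2 + 11*a - 6) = (a - 3)*(a - 1)*(a^2 - 3*a + 2) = (a - 3)*(a - 1)^2*(a - 2)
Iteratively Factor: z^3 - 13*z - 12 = (z + 1)*(z^2 - z - 12) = (z + 1)*(z + 3)*(z - 4)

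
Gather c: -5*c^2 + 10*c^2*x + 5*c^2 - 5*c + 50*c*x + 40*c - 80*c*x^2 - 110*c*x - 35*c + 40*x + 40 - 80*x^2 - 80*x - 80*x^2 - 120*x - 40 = 10*c^2*x + c*(-80*x^2 - 60*x) - 160*x^2 - 160*x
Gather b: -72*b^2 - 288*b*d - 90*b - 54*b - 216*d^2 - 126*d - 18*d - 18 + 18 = -72*b^2 + b*(-288*d - 144) - 216*d^2 - 144*d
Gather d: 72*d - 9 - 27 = 72*d - 36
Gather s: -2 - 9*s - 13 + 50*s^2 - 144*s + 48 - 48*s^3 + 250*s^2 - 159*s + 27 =-48*s^3 + 300*s^2 - 312*s + 60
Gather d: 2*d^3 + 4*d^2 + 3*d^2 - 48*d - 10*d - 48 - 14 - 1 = 2*d^3 + 7*d^2 - 58*d - 63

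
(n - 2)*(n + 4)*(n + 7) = n^3 + 9*n^2 + 6*n - 56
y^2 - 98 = (y - 7*sqrt(2))*(y + 7*sqrt(2))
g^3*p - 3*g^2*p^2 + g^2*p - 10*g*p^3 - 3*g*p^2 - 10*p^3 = (g - 5*p)*(g + 2*p)*(g*p + p)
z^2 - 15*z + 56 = (z - 8)*(z - 7)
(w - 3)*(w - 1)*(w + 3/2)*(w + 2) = w^4 - w^3/2 - 8*w^2 - 3*w/2 + 9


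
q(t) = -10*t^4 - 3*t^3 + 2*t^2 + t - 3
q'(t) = -40*t^3 - 9*t^2 + 4*t + 1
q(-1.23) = -18.51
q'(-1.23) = 56.90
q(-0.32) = -3.12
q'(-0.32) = 0.11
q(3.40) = -1430.73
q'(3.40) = -1661.60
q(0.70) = -4.75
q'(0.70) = -14.33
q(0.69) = -4.61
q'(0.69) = -13.67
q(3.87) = -2386.13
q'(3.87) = -2436.74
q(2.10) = -214.34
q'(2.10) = -400.73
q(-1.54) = -45.08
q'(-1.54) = 119.59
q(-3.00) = -717.00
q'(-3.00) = 988.00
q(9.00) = -67629.00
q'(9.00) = -29852.00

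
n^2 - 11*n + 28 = (n - 7)*(n - 4)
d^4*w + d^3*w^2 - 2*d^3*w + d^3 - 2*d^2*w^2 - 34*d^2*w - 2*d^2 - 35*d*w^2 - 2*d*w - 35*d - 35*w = (d - 7)*(d + 5)*(d + w)*(d*w + 1)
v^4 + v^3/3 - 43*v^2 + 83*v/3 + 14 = (v - 6)*(v - 1)*(v + 1/3)*(v + 7)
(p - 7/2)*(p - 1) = p^2 - 9*p/2 + 7/2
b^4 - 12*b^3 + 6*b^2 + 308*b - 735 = (b - 7)^2*(b - 3)*(b + 5)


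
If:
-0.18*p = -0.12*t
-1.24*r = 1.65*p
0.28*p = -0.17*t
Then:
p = 0.00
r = 0.00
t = 0.00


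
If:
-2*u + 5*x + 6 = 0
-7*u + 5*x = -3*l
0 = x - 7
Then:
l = 217/6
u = 41/2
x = 7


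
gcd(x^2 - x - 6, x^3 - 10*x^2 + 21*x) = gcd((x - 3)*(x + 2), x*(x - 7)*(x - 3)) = x - 3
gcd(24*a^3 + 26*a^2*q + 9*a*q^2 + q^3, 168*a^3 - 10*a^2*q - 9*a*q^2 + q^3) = 4*a + q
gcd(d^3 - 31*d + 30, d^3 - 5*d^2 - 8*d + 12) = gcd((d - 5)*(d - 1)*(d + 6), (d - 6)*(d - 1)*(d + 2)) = d - 1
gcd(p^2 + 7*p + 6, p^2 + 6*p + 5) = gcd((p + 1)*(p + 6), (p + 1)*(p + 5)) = p + 1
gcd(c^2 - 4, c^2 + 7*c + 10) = c + 2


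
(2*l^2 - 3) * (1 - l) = -2*l^3 + 2*l^2 + 3*l - 3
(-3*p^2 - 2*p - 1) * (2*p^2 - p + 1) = -6*p^4 - p^3 - 3*p^2 - p - 1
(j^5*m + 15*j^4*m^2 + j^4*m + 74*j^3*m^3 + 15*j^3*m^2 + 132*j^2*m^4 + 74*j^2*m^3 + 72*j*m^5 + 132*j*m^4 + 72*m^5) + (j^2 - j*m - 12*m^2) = j^5*m + 15*j^4*m^2 + j^4*m + 74*j^3*m^3 + 15*j^3*m^2 + 132*j^2*m^4 + 74*j^2*m^3 + j^2 + 72*j*m^5 + 132*j*m^4 - j*m + 72*m^5 - 12*m^2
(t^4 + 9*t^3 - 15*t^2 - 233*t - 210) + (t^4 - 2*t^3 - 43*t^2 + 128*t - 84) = 2*t^4 + 7*t^3 - 58*t^2 - 105*t - 294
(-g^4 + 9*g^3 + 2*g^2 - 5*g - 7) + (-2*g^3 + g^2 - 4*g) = -g^4 + 7*g^3 + 3*g^2 - 9*g - 7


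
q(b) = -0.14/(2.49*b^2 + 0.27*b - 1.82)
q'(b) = -0.14*(-4.98*b - 0.27)/(2.49*b^2 + 0.27*b - 1.82)^2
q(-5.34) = -0.00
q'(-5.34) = -0.00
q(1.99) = -0.02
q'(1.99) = 0.02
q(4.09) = -0.00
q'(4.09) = 0.00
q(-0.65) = 0.15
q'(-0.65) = -0.47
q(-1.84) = -0.02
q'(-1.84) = -0.03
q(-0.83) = 0.43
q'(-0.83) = -5.00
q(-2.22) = -0.01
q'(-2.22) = -0.02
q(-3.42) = -0.01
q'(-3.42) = -0.00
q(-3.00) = -0.01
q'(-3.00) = -0.01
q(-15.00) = -0.00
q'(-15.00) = -0.00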